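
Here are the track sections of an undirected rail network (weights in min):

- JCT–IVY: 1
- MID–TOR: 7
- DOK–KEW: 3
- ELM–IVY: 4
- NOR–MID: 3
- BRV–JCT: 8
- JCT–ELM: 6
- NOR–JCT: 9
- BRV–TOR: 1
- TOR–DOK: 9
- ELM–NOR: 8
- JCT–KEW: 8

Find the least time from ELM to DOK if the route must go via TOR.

23 min

Shortest ELM→TOR: ELM–IVY–JCT–BRV–TOR = 14
Shortest TOR→DOK: TOR–DOK = 9
Total via TOR: 14 + 9 = 23 min.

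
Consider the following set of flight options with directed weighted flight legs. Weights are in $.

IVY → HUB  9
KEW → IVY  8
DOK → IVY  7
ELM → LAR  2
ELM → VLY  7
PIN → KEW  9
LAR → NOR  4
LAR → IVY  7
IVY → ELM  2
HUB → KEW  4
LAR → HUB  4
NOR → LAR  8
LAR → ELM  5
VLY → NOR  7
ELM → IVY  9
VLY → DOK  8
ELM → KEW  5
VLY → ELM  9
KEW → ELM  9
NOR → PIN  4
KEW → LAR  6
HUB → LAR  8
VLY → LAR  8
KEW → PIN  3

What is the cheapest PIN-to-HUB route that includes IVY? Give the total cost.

Shortest PIN→IVY: PIN–KEW–IVY = 17
Shortest IVY→HUB: IVY–ELM–LAR–HUB = 8
Total via IVY: 17 + 8 = $25.

$25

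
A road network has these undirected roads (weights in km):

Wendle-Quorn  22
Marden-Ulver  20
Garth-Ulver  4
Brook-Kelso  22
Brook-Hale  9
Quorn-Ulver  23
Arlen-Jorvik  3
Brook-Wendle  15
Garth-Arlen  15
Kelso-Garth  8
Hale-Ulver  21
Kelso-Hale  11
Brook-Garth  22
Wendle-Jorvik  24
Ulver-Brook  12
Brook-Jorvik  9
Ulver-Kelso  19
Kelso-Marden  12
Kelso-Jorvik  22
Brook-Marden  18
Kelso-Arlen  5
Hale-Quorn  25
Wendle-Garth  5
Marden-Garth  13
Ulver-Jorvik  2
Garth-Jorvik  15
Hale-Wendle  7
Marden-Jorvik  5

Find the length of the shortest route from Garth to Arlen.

9 km

Compare a few routes:
Garth - Arlen: 15 = 15
Garth - Jorvik - Arlen: 15+3 = 18
Garth - Ulver - Jorvik - Arlen: 4+2+3 = 9
Garth - Kelso - Arlen: 8+5 = 13
Cheapest is Garth - Ulver - Jorvik - Arlen at 9 km.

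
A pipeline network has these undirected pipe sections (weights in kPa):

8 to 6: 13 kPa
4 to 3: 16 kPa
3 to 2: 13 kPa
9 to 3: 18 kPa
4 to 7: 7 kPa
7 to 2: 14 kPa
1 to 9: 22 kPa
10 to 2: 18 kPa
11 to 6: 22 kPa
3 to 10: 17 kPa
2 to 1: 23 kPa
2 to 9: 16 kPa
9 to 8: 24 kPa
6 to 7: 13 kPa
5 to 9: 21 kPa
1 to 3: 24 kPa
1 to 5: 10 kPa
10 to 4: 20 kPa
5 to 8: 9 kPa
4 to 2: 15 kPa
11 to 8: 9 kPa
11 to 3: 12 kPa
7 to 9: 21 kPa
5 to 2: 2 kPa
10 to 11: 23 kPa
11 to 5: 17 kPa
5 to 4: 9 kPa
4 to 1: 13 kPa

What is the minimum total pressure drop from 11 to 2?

Enumerating some paths:
11 → 3 → 2: 12+13 = 25
11 → 8 → 5 → 2: 9+9+2 = 20
11 → 5 → 2: 17+2 = 19
Cheapest is 11 → 5 → 2 at 19 kPa.

19 kPa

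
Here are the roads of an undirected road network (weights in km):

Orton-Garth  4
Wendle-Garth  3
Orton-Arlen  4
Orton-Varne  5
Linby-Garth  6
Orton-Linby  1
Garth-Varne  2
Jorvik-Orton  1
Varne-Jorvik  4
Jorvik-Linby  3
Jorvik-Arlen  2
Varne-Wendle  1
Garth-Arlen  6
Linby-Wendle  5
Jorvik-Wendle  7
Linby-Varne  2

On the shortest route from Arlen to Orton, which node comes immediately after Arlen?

Jorvik

Enumerating some paths:
Arlen → Jorvik → Orton: 2+1 = 3
Arlen → Orton: 4 = 4
Cheapest is Arlen → Jorvik → Orton at 3 km.
So from Arlen the first move is to Jorvik.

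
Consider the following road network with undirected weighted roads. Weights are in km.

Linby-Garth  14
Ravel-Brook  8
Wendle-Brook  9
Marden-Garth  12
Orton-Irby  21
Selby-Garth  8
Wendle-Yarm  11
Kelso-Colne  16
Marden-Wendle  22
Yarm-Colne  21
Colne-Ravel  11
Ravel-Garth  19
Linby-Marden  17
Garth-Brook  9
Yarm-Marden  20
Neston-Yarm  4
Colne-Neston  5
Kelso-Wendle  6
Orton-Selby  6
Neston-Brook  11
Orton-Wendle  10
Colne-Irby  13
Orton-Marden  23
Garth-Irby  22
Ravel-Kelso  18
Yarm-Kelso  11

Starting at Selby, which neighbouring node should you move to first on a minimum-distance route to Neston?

Garth

Candidate routes:
Selby - Orton - Wendle - Brook - Neston: 6+10+9+11 = 36
Selby - Garth - Brook - Neston: 8+9+11 = 28
Selby - Orton - Wendle - Yarm - Neston: 6+10+11+4 = 31
Selby - Orton - Wendle - Kelso - Yarm - Neston: 6+10+6+11+4 = 37
Cheapest is Selby - Garth - Brook - Neston at 28 km.
So from Selby the first move is to Garth.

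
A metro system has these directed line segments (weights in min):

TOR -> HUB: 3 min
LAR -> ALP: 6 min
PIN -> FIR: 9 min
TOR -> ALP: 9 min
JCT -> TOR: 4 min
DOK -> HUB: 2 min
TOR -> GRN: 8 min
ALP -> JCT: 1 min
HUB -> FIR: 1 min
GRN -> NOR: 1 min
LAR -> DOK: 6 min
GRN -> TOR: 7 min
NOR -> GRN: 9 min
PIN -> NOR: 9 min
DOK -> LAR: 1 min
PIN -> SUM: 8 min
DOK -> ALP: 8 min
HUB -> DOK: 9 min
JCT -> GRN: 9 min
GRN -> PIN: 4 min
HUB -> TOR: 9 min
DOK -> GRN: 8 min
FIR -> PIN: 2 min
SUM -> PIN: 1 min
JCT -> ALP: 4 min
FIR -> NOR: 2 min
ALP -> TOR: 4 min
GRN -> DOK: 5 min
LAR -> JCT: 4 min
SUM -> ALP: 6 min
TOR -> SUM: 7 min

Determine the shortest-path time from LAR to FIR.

9 min

Settle nodes by increasing distance from LAR:
LAR: 0
JCT: 4  (via LAR)
ALP: 6  (via LAR)
DOK: 6  (via LAR)
TOR: 8  (via JCT)
HUB: 8  (via DOK)
FIR: 9  (via HUB)
Shortest route: LAR–DOK–HUB–FIR = 9 min.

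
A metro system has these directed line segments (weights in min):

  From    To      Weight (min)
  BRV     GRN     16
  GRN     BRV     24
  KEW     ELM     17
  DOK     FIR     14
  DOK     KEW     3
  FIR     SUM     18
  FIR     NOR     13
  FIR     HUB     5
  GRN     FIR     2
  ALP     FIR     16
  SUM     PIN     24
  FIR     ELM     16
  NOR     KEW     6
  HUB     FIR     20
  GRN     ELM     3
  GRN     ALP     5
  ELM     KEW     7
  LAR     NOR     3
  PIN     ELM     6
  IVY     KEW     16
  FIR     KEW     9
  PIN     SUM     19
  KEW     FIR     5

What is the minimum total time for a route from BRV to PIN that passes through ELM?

73 min

Shortest BRV→ELM: BRV → GRN → ELM = 19
Shortest ELM→PIN: ELM → KEW → FIR → SUM → PIN = 54
Total via ELM: 19 + 54 = 73 min.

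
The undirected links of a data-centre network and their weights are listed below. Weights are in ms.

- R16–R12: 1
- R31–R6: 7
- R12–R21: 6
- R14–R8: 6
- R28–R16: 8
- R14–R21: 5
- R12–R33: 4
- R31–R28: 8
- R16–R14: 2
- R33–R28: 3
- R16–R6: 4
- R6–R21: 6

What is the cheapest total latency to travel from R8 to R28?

16 ms

Enumerating some paths:
R8 - R14 - R21 - R12 - R33 - R28: 6+5+6+4+3 = 24
R8 - R14 - R16 - R28: 6+2+8 = 16
Cheapest is R8 - R14 - R16 - R28 at 16 ms.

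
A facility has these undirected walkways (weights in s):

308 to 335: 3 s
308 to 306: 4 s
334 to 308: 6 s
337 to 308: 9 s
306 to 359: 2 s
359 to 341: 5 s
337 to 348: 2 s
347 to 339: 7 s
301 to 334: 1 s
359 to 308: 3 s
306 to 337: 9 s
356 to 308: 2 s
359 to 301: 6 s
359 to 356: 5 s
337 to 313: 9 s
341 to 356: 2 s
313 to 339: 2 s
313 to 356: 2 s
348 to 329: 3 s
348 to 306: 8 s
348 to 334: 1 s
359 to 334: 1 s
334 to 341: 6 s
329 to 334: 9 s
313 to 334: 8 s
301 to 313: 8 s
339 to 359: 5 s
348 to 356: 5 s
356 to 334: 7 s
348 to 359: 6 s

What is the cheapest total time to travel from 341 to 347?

13 s

Enumerating some paths:
341 → 359 → 339 → 347: 5+5+7 = 17
341 → 356 → 313 → 339 → 347: 2+2+2+7 = 13
341 → 334 → 359 → 339 → 347: 6+1+5+7 = 19
Cheapest is 341 → 356 → 313 → 339 → 347 at 13 s.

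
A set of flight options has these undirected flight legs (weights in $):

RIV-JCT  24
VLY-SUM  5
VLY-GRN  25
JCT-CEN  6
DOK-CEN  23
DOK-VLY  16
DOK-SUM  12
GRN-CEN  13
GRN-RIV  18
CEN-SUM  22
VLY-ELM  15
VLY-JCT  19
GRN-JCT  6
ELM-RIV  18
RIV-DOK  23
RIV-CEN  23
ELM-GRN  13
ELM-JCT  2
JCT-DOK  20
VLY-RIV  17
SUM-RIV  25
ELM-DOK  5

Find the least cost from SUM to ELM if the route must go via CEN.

Best SUM to CEN: SUM–CEN costing 22
Best CEN to ELM: CEN–JCT–ELM costing 8
Total via CEN: 22 + 8 = $30.

$30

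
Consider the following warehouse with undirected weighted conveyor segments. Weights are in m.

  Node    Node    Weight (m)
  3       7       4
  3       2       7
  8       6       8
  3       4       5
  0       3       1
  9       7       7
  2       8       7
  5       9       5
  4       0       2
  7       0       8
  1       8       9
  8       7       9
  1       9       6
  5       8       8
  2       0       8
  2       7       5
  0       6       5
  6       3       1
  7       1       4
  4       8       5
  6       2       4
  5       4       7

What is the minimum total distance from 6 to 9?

Enumerating some paths:
6 - 3 - 7 - 1 - 9: 1+4+4+6 = 15
6 - 3 - 0 - 4 - 5 - 9: 1+1+2+7+5 = 16
6 - 2 - 7 - 9: 4+5+7 = 16
6 - 3 - 7 - 9: 1+4+7 = 12
Cheapest is 6 - 3 - 7 - 9 at 12 m.

12 m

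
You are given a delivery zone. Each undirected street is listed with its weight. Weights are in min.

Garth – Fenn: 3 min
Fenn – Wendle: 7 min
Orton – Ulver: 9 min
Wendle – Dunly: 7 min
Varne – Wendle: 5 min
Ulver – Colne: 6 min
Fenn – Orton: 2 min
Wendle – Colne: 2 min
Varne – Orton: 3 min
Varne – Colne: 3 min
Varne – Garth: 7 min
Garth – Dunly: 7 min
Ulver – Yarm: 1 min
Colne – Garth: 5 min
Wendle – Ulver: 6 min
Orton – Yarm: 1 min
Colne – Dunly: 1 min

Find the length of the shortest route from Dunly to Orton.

Compare a few routes:
Dunly → Colne → Varne → Orton: 1+3+3 = 7
Dunly → Colne → Ulver → Yarm → Orton: 1+6+1+1 = 9
Dunly → Colne → Wendle → Varne → Orton: 1+2+5+3 = 11
The minimum is 7 min via Dunly → Colne → Varne → Orton.

7 min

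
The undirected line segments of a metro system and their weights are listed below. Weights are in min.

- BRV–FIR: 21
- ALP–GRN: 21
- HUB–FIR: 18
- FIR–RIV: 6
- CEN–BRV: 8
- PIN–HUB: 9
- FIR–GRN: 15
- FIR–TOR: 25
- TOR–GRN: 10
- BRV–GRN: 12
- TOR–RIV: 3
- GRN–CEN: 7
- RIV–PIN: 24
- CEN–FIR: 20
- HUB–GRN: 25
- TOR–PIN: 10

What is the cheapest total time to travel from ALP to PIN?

41 min

Settle nodes by increasing distance from ALP:
ALP: 0
GRN: 21  (via ALP)
CEN: 28  (via GRN)
TOR: 31  (via GRN)
BRV: 33  (via GRN)
RIV: 34  (via TOR)
FIR: 36  (via GRN)
PIN: 41  (via TOR)
Shortest route: ALP → GRN → TOR → PIN = 41 min.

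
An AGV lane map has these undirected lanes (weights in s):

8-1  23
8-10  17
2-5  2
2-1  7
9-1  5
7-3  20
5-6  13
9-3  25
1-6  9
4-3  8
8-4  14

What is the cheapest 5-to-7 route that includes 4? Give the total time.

Best 5 to 4: 5–2–1–8–4 costing 46
Shortest 4→7: 4–3–7 = 28
Total via 4: 46 + 28 = 74 s.

74 s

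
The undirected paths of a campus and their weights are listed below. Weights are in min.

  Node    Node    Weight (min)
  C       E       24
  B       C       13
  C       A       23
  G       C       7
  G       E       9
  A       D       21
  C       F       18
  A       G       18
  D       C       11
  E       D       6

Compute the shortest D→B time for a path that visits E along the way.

35 min

Best D to E: D → E costing 6
Shortest E→B: E → G → C → B = 29
Total via E: 6 + 29 = 35 min.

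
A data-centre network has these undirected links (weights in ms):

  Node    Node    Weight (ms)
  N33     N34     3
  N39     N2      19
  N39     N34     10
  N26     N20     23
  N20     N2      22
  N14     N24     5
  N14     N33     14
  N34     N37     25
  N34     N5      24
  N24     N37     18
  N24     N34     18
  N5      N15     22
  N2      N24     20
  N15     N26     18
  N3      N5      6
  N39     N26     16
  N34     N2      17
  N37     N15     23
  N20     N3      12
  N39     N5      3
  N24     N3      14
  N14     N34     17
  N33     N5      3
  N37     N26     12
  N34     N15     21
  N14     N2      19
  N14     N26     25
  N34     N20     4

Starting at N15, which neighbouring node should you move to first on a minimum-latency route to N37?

Compare a few routes:
N15 - N26 - N37: 18+12 = 30
N15 - N34 - N37: 21+25 = 46
N15 - N37: 23 = 23
N15 - N5 - N39 - N26 - N37: 22+3+16+12 = 53
Cheapest is N15 - N37 at 23 ms.
So from N15 the first move is to N37.

N37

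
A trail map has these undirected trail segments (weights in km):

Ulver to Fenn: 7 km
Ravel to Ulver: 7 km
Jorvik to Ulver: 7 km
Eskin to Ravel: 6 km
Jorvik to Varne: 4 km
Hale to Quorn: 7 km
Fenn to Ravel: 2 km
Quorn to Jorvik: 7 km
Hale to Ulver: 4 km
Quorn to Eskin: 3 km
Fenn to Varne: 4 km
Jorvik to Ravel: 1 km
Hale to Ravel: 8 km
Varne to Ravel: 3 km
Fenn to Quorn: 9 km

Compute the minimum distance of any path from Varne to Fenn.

4 km

Candidate routes:
Varne - Fenn: 4 = 4
Varne - Ravel - Fenn: 3+2 = 5
Varne - Jorvik - Ravel - Fenn: 4+1+2 = 7
The minimum is 4 km via Varne - Fenn.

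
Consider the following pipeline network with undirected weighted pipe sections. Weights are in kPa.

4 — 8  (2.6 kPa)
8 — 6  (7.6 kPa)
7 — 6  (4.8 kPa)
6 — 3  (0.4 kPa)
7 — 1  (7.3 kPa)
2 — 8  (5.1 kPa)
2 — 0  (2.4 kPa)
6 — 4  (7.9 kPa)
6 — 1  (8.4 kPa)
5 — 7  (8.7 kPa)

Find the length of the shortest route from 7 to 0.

19.9 kPa

Candidate routes:
7 → 6 → 8 → 2 → 0: 4.8+7.6+5.1+2.4 = 19.9
7 → 6 → 4 → 8 → 2 → 0: 4.8+7.9+2.6+5.1+2.4 = 22.8
Cheapest is 7 → 6 → 8 → 2 → 0 at 19.9 kPa.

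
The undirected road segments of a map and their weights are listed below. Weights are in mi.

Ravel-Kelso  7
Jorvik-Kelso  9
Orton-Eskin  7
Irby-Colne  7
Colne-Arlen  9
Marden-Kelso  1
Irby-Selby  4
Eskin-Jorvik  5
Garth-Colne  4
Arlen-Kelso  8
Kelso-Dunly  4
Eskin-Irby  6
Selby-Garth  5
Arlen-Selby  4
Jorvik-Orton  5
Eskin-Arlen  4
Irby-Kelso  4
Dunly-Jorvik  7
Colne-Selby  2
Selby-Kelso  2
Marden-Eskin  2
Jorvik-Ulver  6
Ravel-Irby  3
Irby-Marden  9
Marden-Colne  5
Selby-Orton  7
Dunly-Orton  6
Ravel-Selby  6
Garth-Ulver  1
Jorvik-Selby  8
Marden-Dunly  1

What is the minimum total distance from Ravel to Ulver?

12 mi

Shortest distances from Ravel:
Ravel: 0
Irby: 3  (via Ravel)
Selby: 6  (via Ravel)
Kelso: 7  (via Ravel)
Marden: 8  (via Kelso)
Colne: 8  (via Selby)
Eskin: 9  (via Irby)
Dunly: 9  (via Marden)
Arlen: 10  (via Selby)
Garth: 11  (via Selby)
Ulver: 12  (via Garth)
Shortest route: Ravel → Selby → Garth → Ulver = 12 mi.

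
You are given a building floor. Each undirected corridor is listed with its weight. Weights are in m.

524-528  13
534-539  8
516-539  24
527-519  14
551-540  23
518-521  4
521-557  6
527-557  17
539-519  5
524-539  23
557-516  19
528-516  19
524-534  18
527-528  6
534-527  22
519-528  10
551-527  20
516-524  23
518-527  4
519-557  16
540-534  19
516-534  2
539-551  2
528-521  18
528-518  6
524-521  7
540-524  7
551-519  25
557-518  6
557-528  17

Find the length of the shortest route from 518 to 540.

18 m

Settle nodes by increasing distance from 518:
518: 0
527: 4  (via 518)
521: 4  (via 518)
557: 6  (via 518)
528: 6  (via 518)
524: 11  (via 521)
519: 16  (via 528)
540: 18  (via 524)
Shortest route: 518–521–524–540 = 18 m.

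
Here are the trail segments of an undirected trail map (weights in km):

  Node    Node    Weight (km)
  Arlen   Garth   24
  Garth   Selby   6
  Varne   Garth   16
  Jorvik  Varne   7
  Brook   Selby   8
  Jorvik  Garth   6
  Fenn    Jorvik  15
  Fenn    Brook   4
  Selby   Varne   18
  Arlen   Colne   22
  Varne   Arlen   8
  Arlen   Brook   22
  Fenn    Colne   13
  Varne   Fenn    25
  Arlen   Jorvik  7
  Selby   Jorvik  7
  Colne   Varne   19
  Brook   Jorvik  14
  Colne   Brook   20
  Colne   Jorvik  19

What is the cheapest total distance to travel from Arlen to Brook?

21 km

Shortest distances from Arlen:
Arlen: 0
Jorvik: 7  (via Arlen)
Varne: 8  (via Arlen)
Garth: 13  (via Jorvik)
Selby: 14  (via Jorvik)
Brook: 21  (via Jorvik)
Shortest route: Arlen–Jorvik–Brook = 21 km.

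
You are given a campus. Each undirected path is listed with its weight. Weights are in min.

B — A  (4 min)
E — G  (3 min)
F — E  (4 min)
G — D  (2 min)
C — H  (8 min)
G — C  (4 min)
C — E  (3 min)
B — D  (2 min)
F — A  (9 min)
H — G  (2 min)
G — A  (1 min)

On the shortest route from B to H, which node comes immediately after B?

D

Enumerating some paths:
B - A - G - H: 4+1+2 = 7
B - D - G - H: 2+2+2 = 6
Cheapest is B - D - G - H at 6 min.
So from B the first move is to D.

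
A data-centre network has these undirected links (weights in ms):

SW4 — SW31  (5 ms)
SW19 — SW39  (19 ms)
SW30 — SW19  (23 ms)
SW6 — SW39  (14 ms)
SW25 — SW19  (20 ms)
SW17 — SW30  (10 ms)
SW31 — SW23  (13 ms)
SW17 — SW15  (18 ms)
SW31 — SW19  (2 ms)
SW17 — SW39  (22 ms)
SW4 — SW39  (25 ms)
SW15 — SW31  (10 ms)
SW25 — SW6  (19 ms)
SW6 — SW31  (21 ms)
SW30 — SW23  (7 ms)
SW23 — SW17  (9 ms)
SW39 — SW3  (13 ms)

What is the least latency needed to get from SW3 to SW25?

46 ms

Shortest distances from SW3:
SW3: 0
SW39: 13  (via SW3)
SW6: 27  (via SW39)
SW19: 32  (via SW39)
SW31: 34  (via SW19)
SW17: 35  (via SW39)
SW4: 38  (via SW39)
SW23: 44  (via SW17)
SW15: 44  (via SW31)
SW30: 45  (via SW17)
SW25: 46  (via SW6)
Shortest route: SW3–SW39–SW6–SW25 = 46 ms.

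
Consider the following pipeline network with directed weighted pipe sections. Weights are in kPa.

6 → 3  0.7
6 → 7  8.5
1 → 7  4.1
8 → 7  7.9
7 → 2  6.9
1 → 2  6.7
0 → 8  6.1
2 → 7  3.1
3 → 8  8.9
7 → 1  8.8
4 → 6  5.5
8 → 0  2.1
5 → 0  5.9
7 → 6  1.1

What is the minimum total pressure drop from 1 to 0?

Compare a few routes:
1 → 7 → 6 → 3 → 8 → 0: 4.1+1.1+0.7+8.9+2.1 = 16.9
1 → 2 → 7 → 6 → 3 → 8 → 0: 6.7+3.1+1.1+0.7+8.9+2.1 = 22.6
Cheapest is 1 → 7 → 6 → 3 → 8 → 0 at 16.9 kPa.

16.9 kPa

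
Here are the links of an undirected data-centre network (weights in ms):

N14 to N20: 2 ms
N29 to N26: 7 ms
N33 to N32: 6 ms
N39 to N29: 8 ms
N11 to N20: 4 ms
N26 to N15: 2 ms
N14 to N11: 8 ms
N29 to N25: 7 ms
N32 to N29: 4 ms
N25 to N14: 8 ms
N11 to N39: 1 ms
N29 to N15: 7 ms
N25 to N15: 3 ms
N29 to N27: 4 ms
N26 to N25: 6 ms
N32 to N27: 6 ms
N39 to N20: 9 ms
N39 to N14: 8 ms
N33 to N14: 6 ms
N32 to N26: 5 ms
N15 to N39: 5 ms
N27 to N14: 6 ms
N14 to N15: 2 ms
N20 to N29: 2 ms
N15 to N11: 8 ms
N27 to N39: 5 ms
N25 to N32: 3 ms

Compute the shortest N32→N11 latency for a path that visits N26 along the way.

Shortest N32→N26: N32 → N26 = 5
Best N26 to N11: N26 → N15 → N39 → N11 costing 8
Total via N26: 5 + 8 = 13 ms.

13 ms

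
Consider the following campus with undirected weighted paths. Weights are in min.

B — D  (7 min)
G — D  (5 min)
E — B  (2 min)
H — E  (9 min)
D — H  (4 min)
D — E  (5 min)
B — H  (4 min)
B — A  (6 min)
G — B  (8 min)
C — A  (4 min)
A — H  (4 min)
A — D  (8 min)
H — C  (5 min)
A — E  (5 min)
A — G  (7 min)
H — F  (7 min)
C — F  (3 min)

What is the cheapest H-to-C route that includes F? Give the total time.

10 min

Best H to F: H–F costing 7
Best F to C: F–C costing 3
Total via F: 7 + 3 = 10 min.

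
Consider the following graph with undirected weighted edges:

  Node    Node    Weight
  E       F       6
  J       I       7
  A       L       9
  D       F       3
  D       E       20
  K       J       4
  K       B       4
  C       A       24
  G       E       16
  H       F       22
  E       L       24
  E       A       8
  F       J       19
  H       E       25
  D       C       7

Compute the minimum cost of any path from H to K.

Settle nodes by increasing distance from H:
H: 0
F: 22  (via H)
D: 25  (via F)
E: 25  (via H)
C: 32  (via D)
A: 33  (via E)
G: 41  (via E)
J: 41  (via F)
L: 42  (via A)
K: 45  (via J)
Shortest route: H → F → J → K = 45.

45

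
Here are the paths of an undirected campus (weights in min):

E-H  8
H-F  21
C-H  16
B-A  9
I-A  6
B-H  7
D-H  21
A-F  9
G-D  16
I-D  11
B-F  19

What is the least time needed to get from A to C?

32 min

Running Dijkstra from A:
A: 0
I: 6  (via A)
B: 9  (via A)
F: 9  (via A)
H: 16  (via B)
D: 17  (via I)
E: 24  (via H)
C: 32  (via H)
Shortest route: A → B → H → C = 32 min.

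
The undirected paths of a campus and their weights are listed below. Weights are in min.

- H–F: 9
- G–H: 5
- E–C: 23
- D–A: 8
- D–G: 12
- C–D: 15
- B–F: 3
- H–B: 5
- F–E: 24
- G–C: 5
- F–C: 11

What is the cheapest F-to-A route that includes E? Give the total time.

70 min

Best F to E: F → E costing 24
Shortest E→A: E → C → D → A = 46
Total via E: 24 + 46 = 70 min.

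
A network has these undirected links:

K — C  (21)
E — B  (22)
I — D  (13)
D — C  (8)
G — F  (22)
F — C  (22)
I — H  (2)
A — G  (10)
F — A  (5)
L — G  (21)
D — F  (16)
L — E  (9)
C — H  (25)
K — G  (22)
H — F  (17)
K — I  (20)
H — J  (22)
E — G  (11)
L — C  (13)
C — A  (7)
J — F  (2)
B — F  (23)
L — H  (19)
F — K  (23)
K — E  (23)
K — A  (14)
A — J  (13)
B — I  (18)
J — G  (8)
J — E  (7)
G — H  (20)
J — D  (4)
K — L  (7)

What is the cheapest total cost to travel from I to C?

Compare a few routes:
I → D → C: 13+8 = 21
I → H → F → A → C: 2+17+5+7 = 31
I → H → C: 2+25 = 27
The minimum is 21 via I → D → C.

21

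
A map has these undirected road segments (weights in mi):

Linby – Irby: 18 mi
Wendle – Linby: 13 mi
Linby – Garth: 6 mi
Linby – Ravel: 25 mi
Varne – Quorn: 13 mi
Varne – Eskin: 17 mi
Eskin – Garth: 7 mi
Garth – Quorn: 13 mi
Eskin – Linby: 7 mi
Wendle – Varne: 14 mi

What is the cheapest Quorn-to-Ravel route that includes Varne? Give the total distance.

Best Quorn to Varne: Quorn → Varne costing 13
Shortest Varne→Ravel: Varne → Eskin → Linby → Ravel = 49
Total via Varne: 13 + 49 = 62 mi.

62 mi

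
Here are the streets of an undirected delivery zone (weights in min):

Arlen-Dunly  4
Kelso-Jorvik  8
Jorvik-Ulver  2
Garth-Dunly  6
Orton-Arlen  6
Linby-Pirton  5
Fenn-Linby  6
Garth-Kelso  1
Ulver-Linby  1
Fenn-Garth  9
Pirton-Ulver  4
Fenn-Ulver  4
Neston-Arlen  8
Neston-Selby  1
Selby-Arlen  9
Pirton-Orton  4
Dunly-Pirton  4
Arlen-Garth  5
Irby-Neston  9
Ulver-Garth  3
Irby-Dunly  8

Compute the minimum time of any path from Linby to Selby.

18 min

Compare a few routes:
Linby - Ulver - Garth - Arlen - Selby: 1+3+5+9 = 18
Linby - Pirton - Dunly - Arlen - Selby: 5+4+4+9 = 22
Linby - Pirton - Dunly - Arlen - Neston - Selby: 5+4+4+8+1 = 22
The minimum is 18 min via Linby - Ulver - Garth - Arlen - Selby.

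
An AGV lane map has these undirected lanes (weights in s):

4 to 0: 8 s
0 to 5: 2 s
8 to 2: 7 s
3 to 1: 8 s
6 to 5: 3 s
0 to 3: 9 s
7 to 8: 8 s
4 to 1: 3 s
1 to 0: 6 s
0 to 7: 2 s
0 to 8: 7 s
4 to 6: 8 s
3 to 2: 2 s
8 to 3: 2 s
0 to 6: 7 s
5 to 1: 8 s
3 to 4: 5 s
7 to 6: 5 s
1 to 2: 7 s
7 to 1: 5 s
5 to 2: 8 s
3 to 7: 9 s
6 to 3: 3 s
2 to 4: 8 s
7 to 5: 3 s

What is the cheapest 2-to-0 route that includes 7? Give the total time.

Best 2 to 7: 2–3–6–7 costing 10
Best 7 to 0: 7–0 costing 2
Total via 7: 10 + 2 = 12 s.

12 s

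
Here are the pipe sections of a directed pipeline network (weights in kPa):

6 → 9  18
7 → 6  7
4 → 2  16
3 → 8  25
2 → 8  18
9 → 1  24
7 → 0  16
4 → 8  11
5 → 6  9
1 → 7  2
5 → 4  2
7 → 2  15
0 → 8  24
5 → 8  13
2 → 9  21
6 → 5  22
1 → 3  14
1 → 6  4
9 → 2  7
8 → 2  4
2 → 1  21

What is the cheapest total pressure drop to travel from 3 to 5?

76 kPa

Compare a few routes:
3 → 8 → 2 → 1 → 6 → 5: 25+4+21+4+22 = 76
3 → 8 → 2 → 9 → 1 → 6 → 5: 25+4+21+24+4+22 = 100
3 → 8 → 2 → 1 → 7 → 6 → 5: 25+4+21+2+7+22 = 81
Cheapest is 3 → 8 → 2 → 1 → 6 → 5 at 76 kPa.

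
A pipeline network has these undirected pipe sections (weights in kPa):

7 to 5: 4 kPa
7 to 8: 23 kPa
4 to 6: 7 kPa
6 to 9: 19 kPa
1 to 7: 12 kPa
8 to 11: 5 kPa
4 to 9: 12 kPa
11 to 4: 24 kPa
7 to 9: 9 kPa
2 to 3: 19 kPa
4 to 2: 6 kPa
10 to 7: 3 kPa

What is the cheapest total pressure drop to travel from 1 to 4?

33 kPa

Compare a few routes:
1–7–9–6–4: 12+9+19+7 = 47
1–7–9–4: 12+9+12 = 33
The minimum is 33 kPa via 1–7–9–4.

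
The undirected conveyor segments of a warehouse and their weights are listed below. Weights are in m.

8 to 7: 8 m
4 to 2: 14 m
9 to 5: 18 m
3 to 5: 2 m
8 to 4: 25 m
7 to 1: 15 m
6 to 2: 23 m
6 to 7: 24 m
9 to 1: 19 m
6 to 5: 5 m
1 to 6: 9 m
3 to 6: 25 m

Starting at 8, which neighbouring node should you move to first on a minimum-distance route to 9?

Enumerating some paths:
8 → 7 → 1 → 9: 8+15+19 = 42
8 → 7 → 1 → 6 → 5 → 9: 8+15+9+5+18 = 55
Cheapest is 8 → 7 → 1 → 9 at 42 m.
So from 8 the first move is to 7.

7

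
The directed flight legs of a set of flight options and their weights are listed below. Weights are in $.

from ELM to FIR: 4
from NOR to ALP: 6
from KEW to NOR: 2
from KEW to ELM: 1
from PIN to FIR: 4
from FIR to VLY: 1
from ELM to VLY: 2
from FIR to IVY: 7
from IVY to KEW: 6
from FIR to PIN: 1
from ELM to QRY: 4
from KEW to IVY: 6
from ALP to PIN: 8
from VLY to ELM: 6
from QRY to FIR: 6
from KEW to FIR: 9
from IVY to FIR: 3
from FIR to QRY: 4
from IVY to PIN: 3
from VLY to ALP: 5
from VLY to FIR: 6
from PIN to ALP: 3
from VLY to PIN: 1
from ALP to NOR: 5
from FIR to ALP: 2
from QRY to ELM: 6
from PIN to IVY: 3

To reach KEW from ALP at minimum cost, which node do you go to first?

PIN

Enumerating some paths:
ALP - PIN - FIR - IVY - KEW: 8+4+7+6 = 25
ALP - PIN - IVY - KEW: 8+3+6 = 17
Cheapest is ALP - PIN - IVY - KEW at $17.
So from ALP the first move is to PIN.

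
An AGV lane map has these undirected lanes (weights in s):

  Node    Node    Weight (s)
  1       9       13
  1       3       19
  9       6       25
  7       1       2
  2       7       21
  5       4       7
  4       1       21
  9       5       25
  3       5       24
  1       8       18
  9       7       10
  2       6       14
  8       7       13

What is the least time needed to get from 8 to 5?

43 s

Settle nodes by increasing distance from 8:
8: 0
7: 13  (via 8)
1: 15  (via 7)
9: 23  (via 7)
2: 34  (via 7)
3: 34  (via 1)
4: 36  (via 1)
5: 43  (via 4)
Shortest route: 8 → 7 → 1 → 4 → 5 = 43 s.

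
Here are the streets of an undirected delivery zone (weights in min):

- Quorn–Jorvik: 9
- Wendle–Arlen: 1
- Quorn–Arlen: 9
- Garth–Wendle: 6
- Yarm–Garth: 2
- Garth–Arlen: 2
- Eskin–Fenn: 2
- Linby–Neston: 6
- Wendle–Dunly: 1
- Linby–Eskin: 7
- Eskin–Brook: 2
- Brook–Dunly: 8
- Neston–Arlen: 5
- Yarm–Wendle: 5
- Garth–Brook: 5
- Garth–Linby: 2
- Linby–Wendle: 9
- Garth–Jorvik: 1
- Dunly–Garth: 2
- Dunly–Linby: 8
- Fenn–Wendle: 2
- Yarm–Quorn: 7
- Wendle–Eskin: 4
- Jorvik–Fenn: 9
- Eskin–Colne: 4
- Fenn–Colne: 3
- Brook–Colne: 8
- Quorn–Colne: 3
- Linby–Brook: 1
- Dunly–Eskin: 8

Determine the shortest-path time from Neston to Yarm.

9 min

Shortest distances from Neston:
Neston: 0
Arlen: 5  (via Neston)
Linby: 6  (via Neston)
Wendle: 6  (via Arlen)
Brook: 7  (via Linby)
Garth: 7  (via Arlen)
Dunly: 7  (via Wendle)
Fenn: 8  (via Wendle)
Jorvik: 8  (via Garth)
Eskin: 9  (via Brook)
Yarm: 9  (via Garth)
Shortest route: Neston → Arlen → Garth → Yarm = 9 min.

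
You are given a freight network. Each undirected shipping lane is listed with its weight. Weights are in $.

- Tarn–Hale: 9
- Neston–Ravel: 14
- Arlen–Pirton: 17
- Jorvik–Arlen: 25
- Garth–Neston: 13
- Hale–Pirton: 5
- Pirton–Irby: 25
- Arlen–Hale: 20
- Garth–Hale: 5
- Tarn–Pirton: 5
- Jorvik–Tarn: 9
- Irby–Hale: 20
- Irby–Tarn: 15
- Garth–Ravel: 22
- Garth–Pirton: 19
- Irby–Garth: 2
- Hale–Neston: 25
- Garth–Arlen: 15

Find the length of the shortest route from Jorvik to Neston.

Compare a few routes:
Jorvik → Tarn → Pirton → Hale → Garth → Neston: 9+5+5+5+13 = 37
Jorvik → Tarn → Hale → Garth → Neston: 9+9+5+13 = 36
The minimum is $36 via Jorvik → Tarn → Hale → Garth → Neston.

$36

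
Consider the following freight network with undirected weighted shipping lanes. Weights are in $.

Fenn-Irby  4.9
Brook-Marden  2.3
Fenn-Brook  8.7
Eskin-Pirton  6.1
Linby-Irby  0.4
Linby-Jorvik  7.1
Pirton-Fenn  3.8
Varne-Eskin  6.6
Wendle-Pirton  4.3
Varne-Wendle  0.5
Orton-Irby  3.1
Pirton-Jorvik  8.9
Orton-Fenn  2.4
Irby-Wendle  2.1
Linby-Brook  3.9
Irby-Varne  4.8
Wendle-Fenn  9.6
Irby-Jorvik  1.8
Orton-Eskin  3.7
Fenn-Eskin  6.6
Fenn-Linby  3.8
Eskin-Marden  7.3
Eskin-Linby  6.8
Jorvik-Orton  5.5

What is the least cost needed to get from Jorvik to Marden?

Enumerating some paths:
Jorvik → Linby → Brook → Marden: 7.1+3.9+2.3 = 13.3
Jorvik → Irby → Linby → Brook → Marden: 1.8+0.4+3.9+2.3 = 8.4
Cheapest is Jorvik → Irby → Linby → Brook → Marden at $8.4.

$8.4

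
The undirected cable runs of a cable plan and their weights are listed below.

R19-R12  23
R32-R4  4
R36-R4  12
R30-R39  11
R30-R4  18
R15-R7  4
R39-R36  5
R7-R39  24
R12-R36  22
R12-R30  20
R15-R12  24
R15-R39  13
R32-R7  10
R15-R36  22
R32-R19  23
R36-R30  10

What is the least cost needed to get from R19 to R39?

Running Dijkstra from R19:
R19: 0
R12: 23  (via R19)
R32: 23  (via R19)
R4: 27  (via R32)
R7: 33  (via R32)
R15: 37  (via R7)
R36: 39  (via R4)
R30: 43  (via R12)
R39: 44  (via R36)
Shortest route: R19 → R32 → R4 → R36 → R39 = 44.

44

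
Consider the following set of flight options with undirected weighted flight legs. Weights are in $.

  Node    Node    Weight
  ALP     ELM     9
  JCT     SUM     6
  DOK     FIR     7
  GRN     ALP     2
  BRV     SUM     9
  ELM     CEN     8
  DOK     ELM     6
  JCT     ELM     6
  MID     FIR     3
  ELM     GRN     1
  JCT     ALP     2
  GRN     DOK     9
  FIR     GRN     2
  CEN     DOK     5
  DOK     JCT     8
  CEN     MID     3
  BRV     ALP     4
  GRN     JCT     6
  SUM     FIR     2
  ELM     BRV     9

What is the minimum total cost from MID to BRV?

$11

Settle nodes by increasing distance from MID:
MID: 0
CEN: 3  (via MID)
FIR: 3  (via MID)
GRN: 5  (via FIR)
SUM: 5  (via FIR)
ELM: 6  (via GRN)
ALP: 7  (via GRN)
DOK: 8  (via CEN)
JCT: 9  (via ALP)
BRV: 11  (via ALP)
Shortest route: MID → FIR → GRN → ALP → BRV = $11.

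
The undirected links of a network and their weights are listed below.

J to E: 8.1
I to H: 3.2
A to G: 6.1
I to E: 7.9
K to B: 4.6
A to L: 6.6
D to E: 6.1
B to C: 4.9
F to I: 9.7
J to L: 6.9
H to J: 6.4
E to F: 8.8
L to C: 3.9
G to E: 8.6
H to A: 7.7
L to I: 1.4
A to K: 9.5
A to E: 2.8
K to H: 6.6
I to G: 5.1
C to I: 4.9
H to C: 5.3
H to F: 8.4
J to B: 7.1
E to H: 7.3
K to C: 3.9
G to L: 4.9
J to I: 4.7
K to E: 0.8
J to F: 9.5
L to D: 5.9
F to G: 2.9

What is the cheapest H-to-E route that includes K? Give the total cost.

7.4

Shortest H→K: H → K = 6.6
Best K to E: K → E costing 0.8
Total via K: 6.6 + 0.8 = 7.4.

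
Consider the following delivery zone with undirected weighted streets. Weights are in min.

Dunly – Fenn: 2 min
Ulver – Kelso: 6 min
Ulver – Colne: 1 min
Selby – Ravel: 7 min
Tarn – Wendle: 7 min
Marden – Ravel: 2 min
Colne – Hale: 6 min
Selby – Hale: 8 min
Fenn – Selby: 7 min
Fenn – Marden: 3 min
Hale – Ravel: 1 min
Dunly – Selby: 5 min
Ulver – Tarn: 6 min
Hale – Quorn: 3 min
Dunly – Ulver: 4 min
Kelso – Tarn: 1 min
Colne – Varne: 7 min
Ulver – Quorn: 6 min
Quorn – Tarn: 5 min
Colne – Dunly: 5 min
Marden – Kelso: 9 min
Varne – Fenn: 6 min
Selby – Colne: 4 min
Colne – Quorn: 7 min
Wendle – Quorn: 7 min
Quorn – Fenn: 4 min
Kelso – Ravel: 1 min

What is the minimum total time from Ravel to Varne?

11 min

Enumerating some paths:
Ravel → Marden → Fenn → Varne: 2+3+6 = 11
Ravel → Hale → Colne → Varne: 1+6+7 = 14
The minimum is 11 min via Ravel → Marden → Fenn → Varne.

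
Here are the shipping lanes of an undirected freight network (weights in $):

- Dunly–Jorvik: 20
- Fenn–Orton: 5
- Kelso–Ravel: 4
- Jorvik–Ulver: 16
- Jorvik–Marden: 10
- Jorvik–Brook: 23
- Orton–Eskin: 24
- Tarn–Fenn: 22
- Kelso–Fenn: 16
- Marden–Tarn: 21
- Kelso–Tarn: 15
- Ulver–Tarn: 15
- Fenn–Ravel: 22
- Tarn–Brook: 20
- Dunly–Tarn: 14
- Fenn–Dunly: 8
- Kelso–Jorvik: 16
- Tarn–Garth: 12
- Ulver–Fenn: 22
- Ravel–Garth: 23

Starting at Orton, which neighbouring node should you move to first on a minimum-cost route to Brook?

Fenn

Candidate routes:
Orton - Fenn - Dunly - Jorvik - Brook: 5+8+20+23 = 56
Orton - Fenn - Kelso - Tarn - Brook: 5+16+15+20 = 56
Orton - Fenn - Tarn - Brook: 5+22+20 = 47
Cheapest is Orton - Fenn - Tarn - Brook at $47.
So from Orton the first move is to Fenn.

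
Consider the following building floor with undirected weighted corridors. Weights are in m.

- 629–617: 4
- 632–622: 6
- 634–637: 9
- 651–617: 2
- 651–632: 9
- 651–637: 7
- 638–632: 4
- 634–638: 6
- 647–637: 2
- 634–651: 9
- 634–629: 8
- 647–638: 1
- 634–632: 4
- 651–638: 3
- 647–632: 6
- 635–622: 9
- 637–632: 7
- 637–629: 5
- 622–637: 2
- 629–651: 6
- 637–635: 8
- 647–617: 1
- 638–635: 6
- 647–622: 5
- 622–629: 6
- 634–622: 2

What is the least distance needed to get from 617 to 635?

Candidate routes:
617 - 647 - 637 - 635: 1+2+8 = 11
617 - 647 - 638 - 635: 1+1+6 = 8
617 - 651 - 638 - 635: 2+3+6 = 11
617 - 647 - 637 - 622 - 635: 1+2+2+9 = 14
Cheapest is 617 - 647 - 638 - 635 at 8 m.

8 m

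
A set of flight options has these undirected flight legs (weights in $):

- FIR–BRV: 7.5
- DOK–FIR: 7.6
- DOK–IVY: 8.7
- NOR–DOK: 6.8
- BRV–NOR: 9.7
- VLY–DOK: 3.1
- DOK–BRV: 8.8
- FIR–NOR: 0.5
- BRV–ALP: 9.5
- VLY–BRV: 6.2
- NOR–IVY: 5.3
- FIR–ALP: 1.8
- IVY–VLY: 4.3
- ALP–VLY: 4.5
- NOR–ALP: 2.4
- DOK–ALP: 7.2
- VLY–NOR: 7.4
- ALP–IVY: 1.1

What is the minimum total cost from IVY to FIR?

$2.9

Shortest distances from IVY:
IVY: 0
ALP: 1.1  (via IVY)
FIR: 2.9  (via ALP)
Shortest route: IVY → ALP → FIR = $2.9.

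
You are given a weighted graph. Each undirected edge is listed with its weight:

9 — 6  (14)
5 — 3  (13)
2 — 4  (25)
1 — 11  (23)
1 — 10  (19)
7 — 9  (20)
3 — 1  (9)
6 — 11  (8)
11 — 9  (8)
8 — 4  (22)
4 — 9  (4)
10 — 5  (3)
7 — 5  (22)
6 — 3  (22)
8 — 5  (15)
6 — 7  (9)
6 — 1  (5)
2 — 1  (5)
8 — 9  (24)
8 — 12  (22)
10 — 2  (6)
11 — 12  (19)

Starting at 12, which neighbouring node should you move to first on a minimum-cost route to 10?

Candidate routes:
12 → 11 → 1 → 2 → 10: 19+23+5+6 = 53
12 → 11 → 6 → 1 → 10: 19+8+5+19 = 51
12 → 11 → 6 → 1 → 2 → 10: 19+8+5+5+6 = 43
12 → 8 → 5 → 10: 22+15+3 = 40
The minimum is 40 via 12 → 8 → 5 → 10.
So from 12 the first move is to 8.

8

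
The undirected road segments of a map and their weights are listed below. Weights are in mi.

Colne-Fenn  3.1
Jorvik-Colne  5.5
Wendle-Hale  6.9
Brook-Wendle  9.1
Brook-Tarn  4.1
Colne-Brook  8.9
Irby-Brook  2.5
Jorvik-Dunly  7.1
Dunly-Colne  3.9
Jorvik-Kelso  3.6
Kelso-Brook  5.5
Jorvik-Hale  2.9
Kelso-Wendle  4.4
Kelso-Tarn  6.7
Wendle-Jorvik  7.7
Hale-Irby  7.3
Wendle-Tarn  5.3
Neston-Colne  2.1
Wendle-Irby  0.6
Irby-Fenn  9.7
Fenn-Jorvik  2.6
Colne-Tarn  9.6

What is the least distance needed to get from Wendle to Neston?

Shortest distances from Wendle:
Wendle: 0
Irby: 0.6  (via Wendle)
Brook: 3.1  (via Irby)
Kelso: 4.4  (via Wendle)
Tarn: 5.3  (via Wendle)
Hale: 6.9  (via Wendle)
Jorvik: 7.7  (via Wendle)
Fenn: 10.3  (via Irby)
Colne: 12  (via Brook)
Neston: 14.1  (via Colne)
Shortest route: Wendle–Irby–Brook–Colne–Neston = 14.1 mi.

14.1 mi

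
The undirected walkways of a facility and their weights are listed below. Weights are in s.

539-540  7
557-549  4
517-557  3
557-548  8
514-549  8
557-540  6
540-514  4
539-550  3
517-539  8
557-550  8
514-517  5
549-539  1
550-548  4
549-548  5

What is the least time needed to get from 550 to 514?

Candidate routes:
550–539–540–514: 3+7+4 = 14
550–539–517–514: 3+8+5 = 16
550–539–549–514: 3+1+8 = 12
550–557–517–514: 8+3+5 = 16
Cheapest is 550–539–549–514 at 12 s.

12 s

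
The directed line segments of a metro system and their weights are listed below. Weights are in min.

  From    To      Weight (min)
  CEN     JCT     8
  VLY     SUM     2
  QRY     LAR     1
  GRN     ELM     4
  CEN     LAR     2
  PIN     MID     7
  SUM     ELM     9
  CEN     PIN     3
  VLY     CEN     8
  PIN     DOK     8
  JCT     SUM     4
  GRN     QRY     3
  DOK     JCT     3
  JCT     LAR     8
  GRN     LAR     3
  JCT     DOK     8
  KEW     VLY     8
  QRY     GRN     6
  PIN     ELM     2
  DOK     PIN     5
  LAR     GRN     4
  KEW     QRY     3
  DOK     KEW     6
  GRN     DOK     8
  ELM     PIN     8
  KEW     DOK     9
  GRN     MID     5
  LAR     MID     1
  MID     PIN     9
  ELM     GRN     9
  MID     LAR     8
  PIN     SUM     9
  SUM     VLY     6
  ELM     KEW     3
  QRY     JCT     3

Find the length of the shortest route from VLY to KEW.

14 min

Enumerating some paths:
VLY–CEN–PIN–ELM–KEW: 8+3+2+3 = 16
VLY–SUM–ELM–KEW: 2+9+3 = 14
The minimum is 14 min via VLY–SUM–ELM–KEW.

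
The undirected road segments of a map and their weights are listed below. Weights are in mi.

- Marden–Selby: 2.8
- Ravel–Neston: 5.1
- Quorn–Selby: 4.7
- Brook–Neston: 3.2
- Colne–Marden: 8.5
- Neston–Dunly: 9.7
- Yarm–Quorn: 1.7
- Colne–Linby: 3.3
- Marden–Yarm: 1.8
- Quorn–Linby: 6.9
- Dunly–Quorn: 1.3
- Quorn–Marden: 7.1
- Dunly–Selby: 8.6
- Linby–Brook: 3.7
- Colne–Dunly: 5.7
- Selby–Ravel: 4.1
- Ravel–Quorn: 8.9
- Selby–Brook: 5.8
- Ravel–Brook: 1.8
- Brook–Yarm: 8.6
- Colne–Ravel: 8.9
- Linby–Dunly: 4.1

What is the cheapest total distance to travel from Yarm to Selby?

4.6 mi

Running Dijkstra from Yarm:
Yarm: 0
Quorn: 1.7  (via Yarm)
Marden: 1.8  (via Yarm)
Dunly: 3  (via Quorn)
Selby: 4.6  (via Marden)
Shortest route: Yarm → Marden → Selby = 4.6 mi.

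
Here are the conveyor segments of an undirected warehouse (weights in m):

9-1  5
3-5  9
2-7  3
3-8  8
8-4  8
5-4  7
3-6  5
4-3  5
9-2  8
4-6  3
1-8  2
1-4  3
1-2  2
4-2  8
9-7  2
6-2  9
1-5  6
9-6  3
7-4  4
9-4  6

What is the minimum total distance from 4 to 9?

Compare a few routes:
4 → 9: 6 = 6
4 → 1 → 9: 3+5 = 8
4 → 3 → 6 → 9: 5+5+3 = 13
4 → 1 → 2 → 7 → 9: 3+2+3+2 = 10
Cheapest is 4 → 9 at 6 m.

6 m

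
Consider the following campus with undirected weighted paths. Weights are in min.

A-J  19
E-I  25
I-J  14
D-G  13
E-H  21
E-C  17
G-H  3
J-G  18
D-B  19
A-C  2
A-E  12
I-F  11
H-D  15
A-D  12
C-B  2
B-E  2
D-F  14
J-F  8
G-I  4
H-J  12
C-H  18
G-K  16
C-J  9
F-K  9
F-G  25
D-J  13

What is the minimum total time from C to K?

26 min

Candidate routes:
C → J → F → K: 9+8+9 = 26
C → H → G → K: 18+3+16 = 37
The minimum is 26 min via C → J → F → K.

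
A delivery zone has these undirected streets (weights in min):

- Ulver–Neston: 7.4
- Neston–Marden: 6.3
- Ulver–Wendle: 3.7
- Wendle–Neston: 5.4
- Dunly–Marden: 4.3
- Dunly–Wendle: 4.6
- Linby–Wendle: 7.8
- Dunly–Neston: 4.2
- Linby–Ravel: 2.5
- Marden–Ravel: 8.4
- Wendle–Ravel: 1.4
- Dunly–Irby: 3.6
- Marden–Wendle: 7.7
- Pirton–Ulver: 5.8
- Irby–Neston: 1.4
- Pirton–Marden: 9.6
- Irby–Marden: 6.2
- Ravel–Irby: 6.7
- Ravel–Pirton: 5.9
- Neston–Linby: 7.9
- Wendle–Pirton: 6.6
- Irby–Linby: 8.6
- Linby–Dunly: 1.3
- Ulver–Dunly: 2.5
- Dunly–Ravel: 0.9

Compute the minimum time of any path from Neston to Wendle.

5.4 min

Running Dijkstra from Neston:
Neston: 0
Irby: 1.4  (via Neston)
Dunly: 4.2  (via Neston)
Ravel: 5.1  (via Dunly)
Wendle: 5.4  (via Neston)
Shortest route: Neston → Wendle = 5.4 min.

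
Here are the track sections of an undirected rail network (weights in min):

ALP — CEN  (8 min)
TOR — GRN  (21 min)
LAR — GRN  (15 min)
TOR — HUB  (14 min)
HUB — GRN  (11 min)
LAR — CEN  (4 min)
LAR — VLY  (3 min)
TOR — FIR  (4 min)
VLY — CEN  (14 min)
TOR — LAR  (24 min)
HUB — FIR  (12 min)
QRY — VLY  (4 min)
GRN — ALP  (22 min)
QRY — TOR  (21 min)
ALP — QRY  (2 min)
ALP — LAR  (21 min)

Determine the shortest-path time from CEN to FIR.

Candidate routes:
CEN - LAR - TOR - FIR: 4+24+4 = 32
CEN - LAR - VLY - QRY - TOR - FIR: 4+3+4+21+4 = 36
CEN - ALP - QRY - TOR - FIR: 8+2+21+4 = 35
Cheapest is CEN - LAR - TOR - FIR at 32 min.

32 min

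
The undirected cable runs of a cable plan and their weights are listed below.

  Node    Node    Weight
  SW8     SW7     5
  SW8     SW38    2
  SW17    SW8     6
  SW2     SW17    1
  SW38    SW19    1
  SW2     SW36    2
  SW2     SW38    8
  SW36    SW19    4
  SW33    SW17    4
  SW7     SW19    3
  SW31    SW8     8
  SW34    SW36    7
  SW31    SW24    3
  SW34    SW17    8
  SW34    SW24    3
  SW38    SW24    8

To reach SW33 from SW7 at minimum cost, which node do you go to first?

SW19

Enumerating some paths:
SW7 → SW19 → SW38 → SW8 → SW17 → SW33: 3+1+2+6+4 = 16
SW7 → SW8 → SW17 → SW33: 5+6+4 = 15
SW7 → SW19 → SW36 → SW2 → SW17 → SW33: 3+4+2+1+4 = 14
Cheapest is SW7 → SW19 → SW36 → SW2 → SW17 → SW33 at 14.
So from SW7 the first move is to SW19.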